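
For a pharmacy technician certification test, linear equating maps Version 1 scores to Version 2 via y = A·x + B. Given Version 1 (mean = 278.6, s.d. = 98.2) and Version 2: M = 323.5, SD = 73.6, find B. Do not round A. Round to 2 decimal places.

114.69

A = SD_Y / SD_X = 73.6 / 98.2 = 0.749491
B = M_Y − A·M_X = 323.5 − 0.749491 × 278.6 = 114.69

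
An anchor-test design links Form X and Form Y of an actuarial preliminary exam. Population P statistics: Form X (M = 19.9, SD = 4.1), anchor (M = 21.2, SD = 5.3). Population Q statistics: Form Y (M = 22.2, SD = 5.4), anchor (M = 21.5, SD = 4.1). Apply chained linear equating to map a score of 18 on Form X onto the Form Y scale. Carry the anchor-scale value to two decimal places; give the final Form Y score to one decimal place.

18.6

Form X → anchor (Population P): v = (5.3/4.1)(18 − 19.9) + 21.2 = 18.74
anchor → Form Y (Population Q): y = (5.4/4.1)(18.74 − 21.5) + 22.2 = 18.6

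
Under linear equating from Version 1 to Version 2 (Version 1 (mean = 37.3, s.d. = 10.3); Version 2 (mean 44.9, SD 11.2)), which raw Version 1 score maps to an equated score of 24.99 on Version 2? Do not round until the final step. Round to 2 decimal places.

18.99

Invert y = (SD_Y/SD_X)(x − M_X) + M_Y:
x = (SD_X/SD_Y)(y − M_Y) + M_X = (10.3/11.2)(24.99 − 44.9) + 37.3
x = 0.919643 × -19.910 + 37.3 = 18.99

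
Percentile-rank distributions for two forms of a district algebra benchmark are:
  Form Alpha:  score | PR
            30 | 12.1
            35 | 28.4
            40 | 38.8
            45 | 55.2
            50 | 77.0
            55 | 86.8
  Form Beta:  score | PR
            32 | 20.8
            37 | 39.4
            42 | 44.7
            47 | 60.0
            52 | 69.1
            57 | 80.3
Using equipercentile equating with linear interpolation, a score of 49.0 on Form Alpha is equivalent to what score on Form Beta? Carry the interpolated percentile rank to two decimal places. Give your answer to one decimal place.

53.6

PR of 49.0 on Form Alpha: 55.2 + (49.0 − 45)/(50 − 45) × (77.0 − 55.2) = 72.64
On Form Beta, PR 72.64 falls between score 52 (PR 69.1) and 57 (PR 80.3).
Interpolate: 52 + (72.64 − 69.1)/(80.3 − 69.1) × (57 − 52) = 53.6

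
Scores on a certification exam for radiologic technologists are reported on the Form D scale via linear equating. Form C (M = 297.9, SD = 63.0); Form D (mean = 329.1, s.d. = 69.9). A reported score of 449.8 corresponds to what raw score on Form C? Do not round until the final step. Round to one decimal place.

406.7

Invert y = (SD_Y/SD_X)(x − M_X) + M_Y:
x = (SD_X/SD_Y)(y − M_Y) + M_X = (63.0/69.9)(449.8 − 329.1) + 297.9
x = 0.901288 × 120.700 + 297.9 = 406.7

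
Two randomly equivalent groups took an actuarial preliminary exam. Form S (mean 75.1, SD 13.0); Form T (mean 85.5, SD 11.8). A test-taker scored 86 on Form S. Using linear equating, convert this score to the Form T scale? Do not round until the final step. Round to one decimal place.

95.4

Linear equating: y = (SD_Y/SD_X)(x − M_X) + M_Y
y = (11.8/13.0)(86 − 75.1) + 85.5
y = 0.907692 × 10.9 + 85.5 = 9.8938 + 85.5 = 95.4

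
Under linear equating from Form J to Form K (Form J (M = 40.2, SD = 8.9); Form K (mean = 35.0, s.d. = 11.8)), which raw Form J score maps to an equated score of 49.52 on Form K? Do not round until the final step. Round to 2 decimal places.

51.15

Invert y = (SD_Y/SD_X)(x − M_X) + M_Y:
x = (SD_X/SD_Y)(y − M_Y) + M_X = (8.9/11.8)(49.52 − 35.0) + 40.2
x = 0.754237 × 14.520 + 40.2 = 51.15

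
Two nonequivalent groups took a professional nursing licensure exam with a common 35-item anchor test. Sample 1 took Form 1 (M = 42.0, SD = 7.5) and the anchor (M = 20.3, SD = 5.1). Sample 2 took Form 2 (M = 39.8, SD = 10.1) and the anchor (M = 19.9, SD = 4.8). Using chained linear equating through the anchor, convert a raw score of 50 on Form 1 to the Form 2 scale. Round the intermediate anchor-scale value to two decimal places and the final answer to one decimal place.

52.1

Form 1 → anchor (Sample 1): v = (5.1/7.5)(50 − 42.0) + 20.3 = 25.74
anchor → Form 2 (Sample 2): y = (10.1/4.8)(25.74 − 19.9) + 39.8 = 52.1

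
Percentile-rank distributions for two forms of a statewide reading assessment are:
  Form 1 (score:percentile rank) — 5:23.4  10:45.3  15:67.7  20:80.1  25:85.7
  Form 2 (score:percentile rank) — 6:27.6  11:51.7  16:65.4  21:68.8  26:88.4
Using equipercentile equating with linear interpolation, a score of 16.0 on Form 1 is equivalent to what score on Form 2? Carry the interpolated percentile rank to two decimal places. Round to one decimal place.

PR of 16.0 on Form 1: 67.7 + (16.0 − 15)/(20 − 15) × (80.1 − 67.7) = 70.18
On Form 2, PR 70.18 falls between score 21 (PR 68.8) and 26 (PR 88.4).
Interpolate: 21 + (70.18 − 68.8)/(88.4 − 68.8) × (26 − 21) = 21.4

21.4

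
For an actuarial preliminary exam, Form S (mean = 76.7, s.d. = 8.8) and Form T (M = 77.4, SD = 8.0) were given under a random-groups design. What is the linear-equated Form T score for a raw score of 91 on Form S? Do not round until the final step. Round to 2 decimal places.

Linear equating: y = (SD_Y/SD_X)(x − M_X) + M_Y
y = (8.0/8.8)(91 − 76.7) + 77.4
y = 0.909091 × 14.3 + 77.4 = 13.0000 + 77.4 = 90.40

90.40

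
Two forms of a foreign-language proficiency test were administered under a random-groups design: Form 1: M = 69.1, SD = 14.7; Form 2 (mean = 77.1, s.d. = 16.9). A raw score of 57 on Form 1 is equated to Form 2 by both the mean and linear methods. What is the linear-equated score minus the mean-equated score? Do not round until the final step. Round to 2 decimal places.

-1.81

Mean-equated: 57 + (77.1 − 69.1) = 65.00
Linear-equated: (16.9/14.7)(57 − 69.1) + 77.1 = 63.189
Difference = 63.189 − 65.00 = -1.81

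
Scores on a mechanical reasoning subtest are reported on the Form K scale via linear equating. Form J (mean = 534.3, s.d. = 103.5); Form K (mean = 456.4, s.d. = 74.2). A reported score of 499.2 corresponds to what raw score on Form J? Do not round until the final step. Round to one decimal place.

594.0

Invert y = (SD_Y/SD_X)(x − M_X) + M_Y:
x = (SD_X/SD_Y)(y − M_Y) + M_X = (103.5/74.2)(499.2 − 456.4) + 534.3
x = 1.394879 × 42.800 + 534.3 = 594.0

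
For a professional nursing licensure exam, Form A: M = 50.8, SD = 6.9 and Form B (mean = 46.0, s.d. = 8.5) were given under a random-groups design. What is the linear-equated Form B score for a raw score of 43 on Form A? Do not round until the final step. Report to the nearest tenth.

36.4

Linear equating: y = (SD_Y/SD_X)(x − M_X) + M_Y
y = (8.5/6.9)(43 − 50.8) + 46.0
y = 1.231884 × -7.8 + 46.0 = -9.6087 + 46.0 = 36.4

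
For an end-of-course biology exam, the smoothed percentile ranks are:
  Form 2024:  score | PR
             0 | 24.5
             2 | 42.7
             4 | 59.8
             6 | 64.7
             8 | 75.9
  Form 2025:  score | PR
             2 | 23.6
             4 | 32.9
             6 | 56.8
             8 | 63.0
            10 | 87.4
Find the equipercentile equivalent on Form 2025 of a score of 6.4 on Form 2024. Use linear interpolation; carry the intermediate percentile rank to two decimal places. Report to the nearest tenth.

PR of 6.4 on Form 2024: 64.7 + (6.4 − 6)/(8 − 6) × (75.9 − 64.7) = 66.94
On Form 2025, PR 66.94 falls between score 8 (PR 63.0) and 10 (PR 87.4).
Interpolate: 8 + (66.94 − 63.0)/(87.4 − 63.0) × (10 − 8) = 8.3

8.3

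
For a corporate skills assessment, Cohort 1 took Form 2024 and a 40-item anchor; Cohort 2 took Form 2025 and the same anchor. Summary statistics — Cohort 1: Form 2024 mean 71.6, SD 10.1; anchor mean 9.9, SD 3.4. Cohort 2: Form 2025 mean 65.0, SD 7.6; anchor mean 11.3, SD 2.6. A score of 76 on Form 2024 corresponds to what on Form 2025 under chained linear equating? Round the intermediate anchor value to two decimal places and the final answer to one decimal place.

Form 2024 → anchor (Cohort 1): v = (3.4/10.1)(76 − 71.6) + 9.9 = 11.38
anchor → Form 2025 (Cohort 2): y = (7.6/2.6)(11.38 − 11.3) + 65.0 = 65.2

65.2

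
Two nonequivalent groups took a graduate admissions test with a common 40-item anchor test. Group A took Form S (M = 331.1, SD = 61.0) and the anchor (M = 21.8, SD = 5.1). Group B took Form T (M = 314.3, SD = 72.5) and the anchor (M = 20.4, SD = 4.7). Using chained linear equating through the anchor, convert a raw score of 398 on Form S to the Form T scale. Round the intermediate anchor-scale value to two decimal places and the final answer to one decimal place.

Form S → anchor (Group A): v = (5.1/61.0)(398 − 331.1) + 21.8 = 27.39
anchor → Form T (Group B): y = (72.5/4.7)(27.39 − 20.4) + 314.3 = 422.1

422.1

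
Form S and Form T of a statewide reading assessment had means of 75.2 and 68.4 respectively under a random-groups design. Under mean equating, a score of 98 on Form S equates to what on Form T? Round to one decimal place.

91.2

Mean equating: y = x + (M_Y − M_X) = 98 + (68.4 − 75.2) = 91.2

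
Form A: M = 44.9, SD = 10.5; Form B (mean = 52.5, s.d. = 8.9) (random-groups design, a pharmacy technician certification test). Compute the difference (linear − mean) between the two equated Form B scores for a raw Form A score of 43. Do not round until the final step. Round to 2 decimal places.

Mean-equated: 43 + (52.5 − 44.9) = 50.60
Linear-equated: (8.9/10.5)(43 − 44.9) + 52.5 = 50.890
Difference = 50.890 − 50.60 = 0.29

0.29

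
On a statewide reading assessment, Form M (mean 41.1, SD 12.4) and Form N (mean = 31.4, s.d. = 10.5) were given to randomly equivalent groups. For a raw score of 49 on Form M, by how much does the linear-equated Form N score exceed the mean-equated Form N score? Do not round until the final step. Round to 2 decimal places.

Mean-equated: 49 + (31.4 − 41.1) = 39.30
Linear-equated: (10.5/12.4)(49 − 41.1) + 31.4 = 38.090
Difference = 38.090 − 39.30 = -1.21

-1.21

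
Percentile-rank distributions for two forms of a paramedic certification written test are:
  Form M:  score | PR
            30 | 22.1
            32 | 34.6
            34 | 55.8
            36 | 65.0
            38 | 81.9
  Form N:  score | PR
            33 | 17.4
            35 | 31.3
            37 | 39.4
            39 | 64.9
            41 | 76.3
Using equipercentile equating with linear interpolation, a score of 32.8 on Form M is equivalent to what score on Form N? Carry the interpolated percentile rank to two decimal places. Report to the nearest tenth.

PR of 32.8 on Form M: 34.6 + (32.8 − 32)/(34 − 32) × (55.8 − 34.6) = 43.08
On Form N, PR 43.08 falls between score 37 (PR 39.4) and 39 (PR 64.9).
Interpolate: 37 + (43.08 − 39.4)/(64.9 − 39.4) × (39 − 37) = 37.3

37.3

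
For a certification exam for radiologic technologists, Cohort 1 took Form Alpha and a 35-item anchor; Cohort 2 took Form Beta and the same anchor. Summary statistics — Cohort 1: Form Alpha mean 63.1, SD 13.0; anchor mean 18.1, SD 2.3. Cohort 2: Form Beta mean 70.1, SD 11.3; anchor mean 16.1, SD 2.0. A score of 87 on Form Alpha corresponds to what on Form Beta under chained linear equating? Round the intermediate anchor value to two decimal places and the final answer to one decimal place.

105.3

Form Alpha → anchor (Cohort 1): v = (2.3/13.0)(87 − 63.1) + 18.1 = 22.33
anchor → Form Beta (Cohort 2): y = (11.3/2.0)(22.33 − 16.1) + 70.1 = 105.3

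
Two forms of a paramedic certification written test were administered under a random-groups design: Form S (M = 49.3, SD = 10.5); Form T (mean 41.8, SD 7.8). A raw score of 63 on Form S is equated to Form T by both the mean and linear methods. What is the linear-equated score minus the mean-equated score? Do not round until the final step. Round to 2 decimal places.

Mean-equated: 63 + (41.8 − 49.3) = 55.50
Linear-equated: (7.8/10.5)(63 − 49.3) + 41.8 = 51.977
Difference = 51.977 − 55.50 = -3.52

-3.52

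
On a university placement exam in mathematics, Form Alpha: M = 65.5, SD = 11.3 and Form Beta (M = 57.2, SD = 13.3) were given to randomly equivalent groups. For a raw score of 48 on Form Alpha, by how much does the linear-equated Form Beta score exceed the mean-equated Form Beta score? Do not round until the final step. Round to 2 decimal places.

Mean-equated: 48 + (57.2 − 65.5) = 39.70
Linear-equated: (13.3/11.3)(48 − 65.5) + 57.2 = 36.603
Difference = 36.603 − 39.70 = -3.10

-3.10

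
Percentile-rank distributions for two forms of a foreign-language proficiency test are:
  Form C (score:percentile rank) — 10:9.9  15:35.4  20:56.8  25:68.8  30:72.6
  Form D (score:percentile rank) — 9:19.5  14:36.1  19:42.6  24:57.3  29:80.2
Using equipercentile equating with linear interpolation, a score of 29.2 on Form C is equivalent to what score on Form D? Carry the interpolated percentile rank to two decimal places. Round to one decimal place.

PR of 29.2 on Form C: 68.8 + (29.2 − 25)/(30 − 25) × (72.6 − 68.8) = 71.99
On Form D, PR 71.99 falls between score 24 (PR 57.3) and 29 (PR 80.2).
Interpolate: 24 + (71.99 − 57.3)/(80.2 − 57.3) × (29 − 24) = 27.2

27.2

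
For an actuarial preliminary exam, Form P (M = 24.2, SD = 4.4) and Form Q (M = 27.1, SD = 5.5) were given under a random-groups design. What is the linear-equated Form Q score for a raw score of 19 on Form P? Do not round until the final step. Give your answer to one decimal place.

Linear equating: y = (SD_Y/SD_X)(x − M_X) + M_Y
y = (5.5/4.4)(19 − 24.2) + 27.1
y = 1.250000 × -5.2 + 27.1 = -6.5000 + 27.1 = 20.6

20.6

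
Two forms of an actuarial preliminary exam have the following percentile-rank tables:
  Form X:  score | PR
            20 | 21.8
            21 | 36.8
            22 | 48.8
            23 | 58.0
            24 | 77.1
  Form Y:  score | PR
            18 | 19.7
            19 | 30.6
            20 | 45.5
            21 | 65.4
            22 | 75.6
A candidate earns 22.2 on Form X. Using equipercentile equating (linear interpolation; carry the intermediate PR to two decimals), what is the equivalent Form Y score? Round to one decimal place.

PR of 22.2 on Form X: 48.8 + (22.2 − 22)/(23 − 22) × (58.0 − 48.8) = 50.64
On Form Y, PR 50.64 falls between score 20 (PR 45.5) and 21 (PR 65.4).
Interpolate: 20 + (50.64 − 45.5)/(65.4 − 45.5) × (21 − 20) = 20.3

20.3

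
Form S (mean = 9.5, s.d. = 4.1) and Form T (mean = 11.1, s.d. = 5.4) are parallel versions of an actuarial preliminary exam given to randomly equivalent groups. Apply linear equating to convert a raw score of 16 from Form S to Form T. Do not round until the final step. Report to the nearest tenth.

19.7

Linear equating: y = (SD_Y/SD_X)(x − M_X) + M_Y
y = (5.4/4.1)(16 − 9.5) + 11.1
y = 1.317073 × 6.5 + 11.1 = 8.5610 + 11.1 = 19.7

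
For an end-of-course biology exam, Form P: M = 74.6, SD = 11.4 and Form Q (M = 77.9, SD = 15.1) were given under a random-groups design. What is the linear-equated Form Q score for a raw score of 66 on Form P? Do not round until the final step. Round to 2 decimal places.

Linear equating: y = (SD_Y/SD_X)(x − M_X) + M_Y
y = (15.1/11.4)(66 − 74.6) + 77.9
y = 1.324561 × -8.6 + 77.9 = -11.3912 + 77.9 = 66.51

66.51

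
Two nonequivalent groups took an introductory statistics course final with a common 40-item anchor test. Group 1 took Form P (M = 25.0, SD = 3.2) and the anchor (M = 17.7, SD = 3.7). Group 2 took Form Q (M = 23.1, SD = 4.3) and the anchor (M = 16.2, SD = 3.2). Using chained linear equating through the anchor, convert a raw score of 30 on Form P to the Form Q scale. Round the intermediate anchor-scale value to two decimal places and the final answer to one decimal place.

32.9

Form P → anchor (Group 1): v = (3.7/3.2)(30 − 25.0) + 17.7 = 23.48
anchor → Form Q (Group 2): y = (4.3/3.2)(23.48 − 16.2) + 23.1 = 32.9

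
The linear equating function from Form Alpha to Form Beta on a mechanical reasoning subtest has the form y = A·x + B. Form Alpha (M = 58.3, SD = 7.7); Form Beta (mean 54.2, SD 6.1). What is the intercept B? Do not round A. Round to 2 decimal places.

A = SD_Y / SD_X = 6.1 / 7.7 = 0.792208
B = M_Y − A·M_X = 54.2 − 0.792208 × 58.3 = 8.01

8.01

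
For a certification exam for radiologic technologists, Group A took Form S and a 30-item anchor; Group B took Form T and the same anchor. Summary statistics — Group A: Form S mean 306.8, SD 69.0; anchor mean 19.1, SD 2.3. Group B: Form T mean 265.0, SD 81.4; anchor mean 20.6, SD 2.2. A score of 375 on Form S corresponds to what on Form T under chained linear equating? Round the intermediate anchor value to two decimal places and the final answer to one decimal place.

293.5

Form S → anchor (Group A): v = (2.3/69.0)(375 − 306.8) + 19.1 = 21.37
anchor → Form T (Group B): y = (81.4/2.2)(21.37 − 20.6) + 265.0 = 293.5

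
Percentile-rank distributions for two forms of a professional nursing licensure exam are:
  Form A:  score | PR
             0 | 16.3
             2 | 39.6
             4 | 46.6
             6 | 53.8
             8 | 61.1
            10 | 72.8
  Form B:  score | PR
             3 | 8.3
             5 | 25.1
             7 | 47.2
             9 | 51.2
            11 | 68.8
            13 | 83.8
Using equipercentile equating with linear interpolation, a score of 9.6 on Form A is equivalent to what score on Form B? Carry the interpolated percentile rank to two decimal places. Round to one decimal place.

PR of 9.6 on Form A: 61.1 + (9.6 − 8)/(10 − 8) × (72.8 − 61.1) = 70.46
On Form B, PR 70.46 falls between score 11 (PR 68.8) and 13 (PR 83.8).
Interpolate: 11 + (70.46 − 68.8)/(83.8 − 68.8) × (13 − 11) = 11.2

11.2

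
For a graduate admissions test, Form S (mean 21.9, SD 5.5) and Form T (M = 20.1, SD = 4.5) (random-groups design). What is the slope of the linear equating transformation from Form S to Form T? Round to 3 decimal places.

A = SD_Y / SD_X = 4.5 / 5.5 = 0.818

0.818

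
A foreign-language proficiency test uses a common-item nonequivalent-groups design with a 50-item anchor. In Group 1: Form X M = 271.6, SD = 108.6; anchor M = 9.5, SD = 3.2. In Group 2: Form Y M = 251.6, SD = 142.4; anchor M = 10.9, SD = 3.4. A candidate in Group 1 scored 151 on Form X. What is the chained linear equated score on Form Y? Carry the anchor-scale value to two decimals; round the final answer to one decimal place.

Form X → anchor (Group 1): v = (3.2/108.6)(151 − 271.6) + 9.5 = 5.95
anchor → Form Y (Group 2): y = (142.4/3.4)(5.95 − 10.9) + 251.6 = 44.3

44.3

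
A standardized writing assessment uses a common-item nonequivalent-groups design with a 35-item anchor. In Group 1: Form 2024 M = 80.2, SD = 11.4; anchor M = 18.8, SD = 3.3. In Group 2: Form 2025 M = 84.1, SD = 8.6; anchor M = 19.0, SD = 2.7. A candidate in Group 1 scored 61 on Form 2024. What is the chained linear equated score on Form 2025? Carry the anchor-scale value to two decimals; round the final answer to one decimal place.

Form 2024 → anchor (Group 1): v = (3.3/11.4)(61 − 80.2) + 18.8 = 13.24
anchor → Form 2025 (Group 2): y = (8.6/2.7)(13.24 − 19.0) + 84.1 = 65.8

65.8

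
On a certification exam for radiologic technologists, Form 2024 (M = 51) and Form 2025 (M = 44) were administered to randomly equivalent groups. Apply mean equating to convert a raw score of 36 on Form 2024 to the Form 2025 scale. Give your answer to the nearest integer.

29

Mean equating: y = x + (M_Y − M_X) = 36 + (44 − 51) = 29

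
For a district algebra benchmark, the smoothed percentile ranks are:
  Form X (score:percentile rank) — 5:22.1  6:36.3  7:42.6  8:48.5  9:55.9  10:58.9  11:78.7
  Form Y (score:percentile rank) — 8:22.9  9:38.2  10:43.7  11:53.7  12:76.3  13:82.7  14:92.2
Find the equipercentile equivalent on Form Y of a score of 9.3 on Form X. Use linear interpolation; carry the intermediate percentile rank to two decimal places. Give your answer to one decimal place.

11.1

PR of 9.3 on Form X: 55.9 + (9.3 − 9)/(10 − 9) × (58.9 − 55.9) = 56.80
On Form Y, PR 56.80 falls between score 11 (PR 53.7) and 12 (PR 76.3).
Interpolate: 11 + (56.80 − 53.7)/(76.3 − 53.7) × (12 − 11) = 11.1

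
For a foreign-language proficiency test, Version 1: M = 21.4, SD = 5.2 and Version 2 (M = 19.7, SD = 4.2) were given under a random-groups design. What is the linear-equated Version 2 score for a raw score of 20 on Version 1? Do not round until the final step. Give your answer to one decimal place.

Linear equating: y = (SD_Y/SD_X)(x − M_X) + M_Y
y = (4.2/5.2)(20 − 21.4) + 19.7
y = 0.807692 × -1.4 + 19.7 = -1.1308 + 19.7 = 18.6

18.6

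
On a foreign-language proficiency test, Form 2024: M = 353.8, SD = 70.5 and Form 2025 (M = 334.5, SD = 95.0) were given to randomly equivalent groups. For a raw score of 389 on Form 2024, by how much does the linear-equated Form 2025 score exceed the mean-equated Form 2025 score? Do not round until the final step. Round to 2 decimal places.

12.23

Mean-equated: 389 + (334.5 − 353.8) = 369.70
Linear-equated: (95.0/70.5)(389 − 353.8) + 334.5 = 381.933
Difference = 381.933 − 369.70 = 12.23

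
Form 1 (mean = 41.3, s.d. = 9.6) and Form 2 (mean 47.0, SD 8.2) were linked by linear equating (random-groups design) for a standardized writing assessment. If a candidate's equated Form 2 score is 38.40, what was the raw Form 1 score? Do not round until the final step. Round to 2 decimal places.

Invert y = (SD_Y/SD_X)(x − M_X) + M_Y:
x = (SD_X/SD_Y)(y − M_Y) + M_X = (9.6/8.2)(38.40 − 47.0) + 41.3
x = 1.170732 × -8.600 + 41.3 = 31.23

31.23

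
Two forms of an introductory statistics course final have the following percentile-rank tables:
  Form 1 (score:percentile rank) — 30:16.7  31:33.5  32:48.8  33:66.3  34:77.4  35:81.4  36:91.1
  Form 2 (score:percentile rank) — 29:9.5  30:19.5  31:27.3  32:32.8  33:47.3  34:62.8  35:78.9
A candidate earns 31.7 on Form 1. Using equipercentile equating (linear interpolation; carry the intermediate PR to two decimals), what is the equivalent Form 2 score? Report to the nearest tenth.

32.8

PR of 31.7 on Form 1: 33.5 + (31.7 − 31)/(32 − 31) × (48.8 − 33.5) = 44.21
On Form 2, PR 44.21 falls between score 32 (PR 32.8) and 33 (PR 47.3).
Interpolate: 32 + (44.21 − 32.8)/(47.3 − 32.8) × (33 − 32) = 32.8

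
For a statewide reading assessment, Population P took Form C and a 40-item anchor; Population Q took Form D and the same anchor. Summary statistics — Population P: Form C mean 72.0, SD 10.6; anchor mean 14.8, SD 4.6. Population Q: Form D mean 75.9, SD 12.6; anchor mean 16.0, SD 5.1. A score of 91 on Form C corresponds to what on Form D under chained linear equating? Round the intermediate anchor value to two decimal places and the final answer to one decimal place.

Form C → anchor (Population P): v = (4.6/10.6)(91 − 72.0) + 14.8 = 23.05
anchor → Form D (Population Q): y = (12.6/5.1)(23.05 − 16.0) + 75.9 = 93.3

93.3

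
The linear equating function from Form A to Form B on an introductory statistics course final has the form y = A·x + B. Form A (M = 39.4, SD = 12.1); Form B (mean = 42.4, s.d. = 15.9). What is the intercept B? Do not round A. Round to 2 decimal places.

-9.37

A = SD_Y / SD_X = 15.9 / 12.1 = 1.314050
B = M_Y − A·M_X = 42.4 − 1.314050 × 39.4 = -9.37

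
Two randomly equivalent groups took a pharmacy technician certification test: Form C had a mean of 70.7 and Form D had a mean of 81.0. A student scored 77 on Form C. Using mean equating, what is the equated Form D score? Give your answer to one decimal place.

87.3

Mean equating: y = x + (M_Y − M_X) = 77 + (81.0 − 70.7) = 87.3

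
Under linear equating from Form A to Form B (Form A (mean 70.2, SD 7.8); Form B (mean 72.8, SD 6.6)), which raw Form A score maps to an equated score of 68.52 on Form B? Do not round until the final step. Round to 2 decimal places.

Invert y = (SD_Y/SD_X)(x − M_X) + M_Y:
x = (SD_X/SD_Y)(y − M_Y) + M_X = (7.8/6.6)(68.52 − 72.8) + 70.2
x = 1.181818 × -4.280 + 70.2 = 65.14

65.14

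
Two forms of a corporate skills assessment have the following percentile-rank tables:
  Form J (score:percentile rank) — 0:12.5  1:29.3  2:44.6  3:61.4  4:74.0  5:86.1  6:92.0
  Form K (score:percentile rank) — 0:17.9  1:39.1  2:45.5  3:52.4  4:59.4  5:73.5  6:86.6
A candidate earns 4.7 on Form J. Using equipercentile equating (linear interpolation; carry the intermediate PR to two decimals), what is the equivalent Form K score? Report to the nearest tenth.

PR of 4.7 on Form J: 74.0 + (4.7 − 4)/(5 − 4) × (86.1 − 74.0) = 82.47
On Form K, PR 82.47 falls between score 5 (PR 73.5) and 6 (PR 86.6).
Interpolate: 5 + (82.47 − 73.5)/(86.6 − 73.5) × (6 − 5) = 5.7

5.7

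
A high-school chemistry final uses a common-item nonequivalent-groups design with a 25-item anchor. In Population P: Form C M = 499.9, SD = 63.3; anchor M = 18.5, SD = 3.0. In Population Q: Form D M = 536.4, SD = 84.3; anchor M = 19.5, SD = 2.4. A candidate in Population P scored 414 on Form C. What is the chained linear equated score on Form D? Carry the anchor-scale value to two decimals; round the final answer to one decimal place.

Form C → anchor (Population P): v = (3.0/63.3)(414 − 499.9) + 18.5 = 14.43
anchor → Form D (Population Q): y = (84.3/2.4)(14.43 − 19.5) + 536.4 = 358.3

358.3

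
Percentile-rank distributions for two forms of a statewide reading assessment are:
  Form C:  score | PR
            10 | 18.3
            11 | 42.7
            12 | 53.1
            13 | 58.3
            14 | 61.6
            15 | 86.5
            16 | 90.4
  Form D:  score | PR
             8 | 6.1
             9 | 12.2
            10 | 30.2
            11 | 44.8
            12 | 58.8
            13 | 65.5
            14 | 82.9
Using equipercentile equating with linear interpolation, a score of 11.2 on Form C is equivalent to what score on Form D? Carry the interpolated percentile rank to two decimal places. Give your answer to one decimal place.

PR of 11.2 on Form C: 42.7 + (11.2 − 11)/(12 − 11) × (53.1 − 42.7) = 44.78
On Form D, PR 44.78 falls between score 10 (PR 30.2) and 11 (PR 44.8).
Interpolate: 10 + (44.78 − 30.2)/(44.8 − 30.2) × (11 − 10) = 11.0

11.0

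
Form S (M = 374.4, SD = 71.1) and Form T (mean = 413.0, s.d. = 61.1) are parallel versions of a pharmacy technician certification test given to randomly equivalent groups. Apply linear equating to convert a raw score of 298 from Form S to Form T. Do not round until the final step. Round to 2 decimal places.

347.35

Linear equating: y = (SD_Y/SD_X)(x − M_X) + M_Y
y = (61.1/71.1)(298 − 374.4) + 413.0
y = 0.859353 × -76.4 + 413.0 = -65.6546 + 413.0 = 347.35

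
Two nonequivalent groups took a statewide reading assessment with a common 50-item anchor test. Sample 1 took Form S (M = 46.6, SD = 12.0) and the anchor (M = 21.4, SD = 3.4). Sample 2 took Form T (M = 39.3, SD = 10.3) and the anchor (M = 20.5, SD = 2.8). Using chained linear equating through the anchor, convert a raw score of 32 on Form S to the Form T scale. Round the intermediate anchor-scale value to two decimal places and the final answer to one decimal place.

27.4

Form S → anchor (Sample 1): v = (3.4/12.0)(32 − 46.6) + 21.4 = 17.26
anchor → Form T (Sample 2): y = (10.3/2.8)(17.26 − 20.5) + 39.3 = 27.4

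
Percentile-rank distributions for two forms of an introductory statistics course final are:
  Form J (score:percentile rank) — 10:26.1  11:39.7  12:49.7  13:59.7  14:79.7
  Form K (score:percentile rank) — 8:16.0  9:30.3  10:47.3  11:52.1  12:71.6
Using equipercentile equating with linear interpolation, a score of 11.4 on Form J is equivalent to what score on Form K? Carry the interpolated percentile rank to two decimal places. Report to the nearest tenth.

PR of 11.4 on Form J: 39.7 + (11.4 − 11)/(12 − 11) × (49.7 − 39.7) = 43.70
On Form K, PR 43.70 falls between score 9 (PR 30.3) and 10 (PR 47.3).
Interpolate: 9 + (43.70 − 30.3)/(47.3 − 30.3) × (10 − 9) = 9.8

9.8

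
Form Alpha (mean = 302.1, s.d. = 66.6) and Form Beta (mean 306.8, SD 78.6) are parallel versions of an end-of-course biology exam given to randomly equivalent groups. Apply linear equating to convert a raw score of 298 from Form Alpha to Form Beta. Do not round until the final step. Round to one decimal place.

302.0

Linear equating: y = (SD_Y/SD_X)(x − M_X) + M_Y
y = (78.6/66.6)(298 − 302.1) + 306.8
y = 1.180180 × -4.1 + 306.8 = -4.8387 + 306.8 = 302.0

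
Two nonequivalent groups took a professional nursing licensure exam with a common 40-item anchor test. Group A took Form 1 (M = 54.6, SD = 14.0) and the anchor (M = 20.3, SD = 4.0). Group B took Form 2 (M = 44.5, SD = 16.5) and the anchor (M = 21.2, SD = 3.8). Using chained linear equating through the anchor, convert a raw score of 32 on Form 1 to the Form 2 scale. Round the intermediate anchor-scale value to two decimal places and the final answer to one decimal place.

Form 1 → anchor (Group A): v = (4.0/14.0)(32 − 54.6) + 20.3 = 13.84
anchor → Form 2 (Group B): y = (16.5/3.8)(13.84 − 21.2) + 44.5 = 12.5

12.5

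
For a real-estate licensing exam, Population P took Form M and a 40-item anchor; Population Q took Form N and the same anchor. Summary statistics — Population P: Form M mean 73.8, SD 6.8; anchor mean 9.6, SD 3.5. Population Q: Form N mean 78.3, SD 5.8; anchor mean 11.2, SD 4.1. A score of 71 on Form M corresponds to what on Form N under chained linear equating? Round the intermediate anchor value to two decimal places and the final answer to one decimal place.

74.0

Form M → anchor (Population P): v = (3.5/6.8)(71 − 73.8) + 9.6 = 8.16
anchor → Form N (Population Q): y = (5.8/4.1)(8.16 − 11.2) + 78.3 = 74.0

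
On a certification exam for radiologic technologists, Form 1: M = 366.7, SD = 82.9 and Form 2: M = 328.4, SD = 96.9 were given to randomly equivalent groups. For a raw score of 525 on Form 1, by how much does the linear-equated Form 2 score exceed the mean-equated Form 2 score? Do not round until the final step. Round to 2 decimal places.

26.73

Mean-equated: 525 + (328.4 − 366.7) = 486.70
Linear-equated: (96.9/82.9)(525 − 366.7) + 328.4 = 513.433
Difference = 513.433 − 486.70 = 26.73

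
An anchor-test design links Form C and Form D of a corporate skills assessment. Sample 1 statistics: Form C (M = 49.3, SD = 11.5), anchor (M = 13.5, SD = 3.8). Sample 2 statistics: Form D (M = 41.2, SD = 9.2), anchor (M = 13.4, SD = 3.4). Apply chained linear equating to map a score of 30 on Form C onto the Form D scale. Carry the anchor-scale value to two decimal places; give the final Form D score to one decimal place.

Form C → anchor (Sample 1): v = (3.8/11.5)(30 − 49.3) + 13.5 = 7.12
anchor → Form D (Sample 2): y = (9.2/3.4)(7.12 − 13.4) + 41.2 = 24.2

24.2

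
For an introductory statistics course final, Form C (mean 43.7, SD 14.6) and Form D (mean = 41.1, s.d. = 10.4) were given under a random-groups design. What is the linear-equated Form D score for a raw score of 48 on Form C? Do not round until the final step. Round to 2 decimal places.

44.16

Linear equating: y = (SD_Y/SD_X)(x − M_X) + M_Y
y = (10.4/14.6)(48 − 43.7) + 41.1
y = 0.712329 × 4.3 + 41.1 = 3.0630 + 41.1 = 44.16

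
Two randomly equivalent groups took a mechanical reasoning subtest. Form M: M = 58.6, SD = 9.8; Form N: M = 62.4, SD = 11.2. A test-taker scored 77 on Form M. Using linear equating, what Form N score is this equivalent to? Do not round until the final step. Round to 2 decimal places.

Linear equating: y = (SD_Y/SD_X)(x − M_X) + M_Y
y = (11.2/9.8)(77 − 58.6) + 62.4
y = 1.142857 × 18.4 + 62.4 = 21.0286 + 62.4 = 83.43

83.43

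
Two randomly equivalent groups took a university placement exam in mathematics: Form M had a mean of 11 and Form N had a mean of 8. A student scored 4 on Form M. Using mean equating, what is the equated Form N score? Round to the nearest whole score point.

Mean equating: y = x + (M_Y − M_X) = 4 + (8 − 11) = 1

1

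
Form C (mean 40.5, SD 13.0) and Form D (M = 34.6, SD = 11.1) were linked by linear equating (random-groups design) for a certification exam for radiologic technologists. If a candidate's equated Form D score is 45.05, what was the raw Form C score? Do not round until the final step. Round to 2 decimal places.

52.74

Invert y = (SD_Y/SD_X)(x − M_X) + M_Y:
x = (SD_X/SD_Y)(y − M_Y) + M_X = (13.0/11.1)(45.05 − 34.6) + 40.5
x = 1.171171 × 10.450 + 40.5 = 52.74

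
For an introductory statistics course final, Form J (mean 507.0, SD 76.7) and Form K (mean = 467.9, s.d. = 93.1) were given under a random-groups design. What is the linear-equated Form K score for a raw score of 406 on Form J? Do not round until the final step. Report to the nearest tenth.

Linear equating: y = (SD_Y/SD_X)(x − M_X) + M_Y
y = (93.1/76.7)(406 − 507.0) + 467.9
y = 1.213820 × -101.0 + 467.9 = -122.5958 + 467.9 = 345.3

345.3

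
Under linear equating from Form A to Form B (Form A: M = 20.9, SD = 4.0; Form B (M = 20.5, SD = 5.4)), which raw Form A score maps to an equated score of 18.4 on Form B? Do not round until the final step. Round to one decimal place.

Invert y = (SD_Y/SD_X)(x − M_X) + M_Y:
x = (SD_X/SD_Y)(y − M_Y) + M_X = (4.0/5.4)(18.4 − 20.5) + 20.9
x = 0.740741 × -2.100 + 20.9 = 19.3

19.3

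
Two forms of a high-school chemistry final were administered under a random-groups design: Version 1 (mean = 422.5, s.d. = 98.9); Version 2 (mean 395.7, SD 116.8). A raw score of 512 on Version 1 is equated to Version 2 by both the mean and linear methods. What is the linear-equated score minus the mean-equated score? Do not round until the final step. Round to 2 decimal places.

Mean-equated: 512 + (395.7 − 422.5) = 485.20
Linear-equated: (116.8/98.9)(512 − 422.5) + 395.7 = 501.399
Difference = 501.399 − 485.20 = 16.20

16.20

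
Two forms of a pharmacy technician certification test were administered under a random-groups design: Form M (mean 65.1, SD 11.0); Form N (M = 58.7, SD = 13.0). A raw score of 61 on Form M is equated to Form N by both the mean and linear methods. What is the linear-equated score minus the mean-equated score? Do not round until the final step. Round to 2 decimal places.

-0.75

Mean-equated: 61 + (58.7 − 65.1) = 54.60
Linear-equated: (13.0/11.0)(61 − 65.1) + 58.7 = 53.855
Difference = 53.855 − 54.60 = -0.75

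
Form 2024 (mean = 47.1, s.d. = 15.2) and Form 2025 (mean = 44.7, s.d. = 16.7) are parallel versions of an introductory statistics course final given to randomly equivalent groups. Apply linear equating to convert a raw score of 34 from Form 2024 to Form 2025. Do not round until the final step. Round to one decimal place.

30.3

Linear equating: y = (SD_Y/SD_X)(x − M_X) + M_Y
y = (16.7/15.2)(34 − 47.1) + 44.7
y = 1.098684 × -13.1 + 44.7 = -14.3928 + 44.7 = 30.3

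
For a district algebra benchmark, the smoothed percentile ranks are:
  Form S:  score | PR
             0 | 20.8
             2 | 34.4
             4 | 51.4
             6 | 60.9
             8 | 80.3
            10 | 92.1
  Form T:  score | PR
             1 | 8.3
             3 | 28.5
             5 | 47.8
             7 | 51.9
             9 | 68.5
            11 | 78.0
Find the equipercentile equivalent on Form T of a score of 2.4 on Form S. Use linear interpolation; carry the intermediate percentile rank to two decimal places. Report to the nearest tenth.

4.0

PR of 2.4 on Form S: 34.4 + (2.4 − 2)/(4 − 2) × (51.4 − 34.4) = 37.80
On Form T, PR 37.80 falls between score 3 (PR 28.5) and 5 (PR 47.8).
Interpolate: 3 + (37.80 − 28.5)/(47.8 − 28.5) × (5 − 3) = 4.0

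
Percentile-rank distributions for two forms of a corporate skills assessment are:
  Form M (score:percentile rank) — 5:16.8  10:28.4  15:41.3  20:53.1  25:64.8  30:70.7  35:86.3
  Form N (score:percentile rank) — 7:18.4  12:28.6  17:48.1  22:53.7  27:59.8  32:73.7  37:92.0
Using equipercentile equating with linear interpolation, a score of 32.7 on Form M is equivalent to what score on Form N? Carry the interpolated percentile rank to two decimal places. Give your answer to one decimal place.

PR of 32.7 on Form M: 70.7 + (32.7 − 30)/(35 − 30) × (86.3 − 70.7) = 79.12
On Form N, PR 79.12 falls between score 32 (PR 73.7) and 37 (PR 92.0).
Interpolate: 32 + (79.12 − 73.7)/(92.0 − 73.7) × (37 − 32) = 33.5

33.5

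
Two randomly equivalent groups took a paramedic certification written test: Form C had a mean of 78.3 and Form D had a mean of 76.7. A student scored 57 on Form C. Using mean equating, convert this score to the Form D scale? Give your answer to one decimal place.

Mean equating: y = x + (M_Y − M_X) = 57 + (76.7 − 78.3) = 55.4

55.4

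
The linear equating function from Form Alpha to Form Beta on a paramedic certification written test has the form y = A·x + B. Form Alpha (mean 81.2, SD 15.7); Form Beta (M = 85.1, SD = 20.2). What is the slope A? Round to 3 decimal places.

1.287

A = SD_Y / SD_X = 20.2 / 15.7 = 1.287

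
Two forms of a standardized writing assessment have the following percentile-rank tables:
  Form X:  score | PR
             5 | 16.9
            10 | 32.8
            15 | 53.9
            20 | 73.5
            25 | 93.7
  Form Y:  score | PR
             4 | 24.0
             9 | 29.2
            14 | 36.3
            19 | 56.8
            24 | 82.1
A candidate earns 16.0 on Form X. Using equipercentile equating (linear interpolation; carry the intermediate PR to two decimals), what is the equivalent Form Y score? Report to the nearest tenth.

PR of 16.0 on Form X: 53.9 + (16.0 − 15)/(20 − 15) × (73.5 − 53.9) = 57.82
On Form Y, PR 57.82 falls between score 19 (PR 56.8) and 24 (PR 82.1).
Interpolate: 19 + (57.82 − 56.8)/(82.1 − 56.8) × (24 − 19) = 19.2

19.2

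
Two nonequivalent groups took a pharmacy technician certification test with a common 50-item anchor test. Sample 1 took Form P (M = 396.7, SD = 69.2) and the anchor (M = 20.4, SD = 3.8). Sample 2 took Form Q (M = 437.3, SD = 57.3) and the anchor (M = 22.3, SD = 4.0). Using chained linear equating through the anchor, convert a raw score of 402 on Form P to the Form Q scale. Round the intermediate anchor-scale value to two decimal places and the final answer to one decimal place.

414.2

Form P → anchor (Sample 1): v = (3.8/69.2)(402 − 396.7) + 20.4 = 20.69
anchor → Form Q (Sample 2): y = (57.3/4.0)(20.69 − 22.3) + 437.3 = 414.2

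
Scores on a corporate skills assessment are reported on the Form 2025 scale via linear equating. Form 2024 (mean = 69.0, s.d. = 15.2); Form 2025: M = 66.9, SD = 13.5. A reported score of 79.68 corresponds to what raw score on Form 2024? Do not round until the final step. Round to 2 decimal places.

Invert y = (SD_Y/SD_X)(x − M_X) + M_Y:
x = (SD_X/SD_Y)(y − M_Y) + M_X = (15.2/13.5)(79.68 − 66.9) + 69.0
x = 1.125926 × 12.780 + 69.0 = 83.39

83.39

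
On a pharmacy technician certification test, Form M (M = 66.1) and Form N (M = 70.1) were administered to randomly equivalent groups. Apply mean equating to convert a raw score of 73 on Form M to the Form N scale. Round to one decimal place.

Mean equating: y = x + (M_Y − M_X) = 73 + (70.1 − 66.1) = 77.0

77.0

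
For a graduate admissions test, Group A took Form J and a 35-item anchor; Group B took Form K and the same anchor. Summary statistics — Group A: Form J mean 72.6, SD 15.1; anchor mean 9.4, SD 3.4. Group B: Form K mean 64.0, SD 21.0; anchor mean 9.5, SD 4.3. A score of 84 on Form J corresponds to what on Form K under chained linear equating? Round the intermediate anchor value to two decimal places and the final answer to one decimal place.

76.1

Form J → anchor (Group A): v = (3.4/15.1)(84 − 72.6) + 9.4 = 11.97
anchor → Form K (Group B): y = (21.0/4.3)(11.97 − 9.5) + 64.0 = 76.1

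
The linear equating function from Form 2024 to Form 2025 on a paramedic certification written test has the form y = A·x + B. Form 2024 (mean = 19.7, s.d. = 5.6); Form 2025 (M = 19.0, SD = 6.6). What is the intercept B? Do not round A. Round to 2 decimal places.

A = SD_Y / SD_X = 6.6 / 5.6 = 1.178571
B = M_Y − A·M_X = 19.0 − 1.178571 × 19.7 = -4.22

-4.22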